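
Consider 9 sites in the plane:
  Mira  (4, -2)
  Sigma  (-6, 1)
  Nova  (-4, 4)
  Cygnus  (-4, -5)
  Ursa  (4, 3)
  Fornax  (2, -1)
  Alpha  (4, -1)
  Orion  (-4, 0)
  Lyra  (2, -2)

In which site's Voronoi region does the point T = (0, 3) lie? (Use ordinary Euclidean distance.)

Ursa

Squared Euclidean distances:
d²(T, Mira) = (0−4)² + (3−(-2))² = 16 + 25 = 41
d²(T, Sigma) = (0−(-6))² + (3−1)² = 36 + 4 = 40
d²(T, Nova) = (0−(-4))² + (3−4)² = 16 + 1 = 17
d²(T, Cygnus) = (0−(-4))² + (3−(-5))² = 16 + 64 = 80
d²(T, Ursa) = (0−4)² + (3−3)² = 16 + 0 = 16
d²(T, Fornax) = (0−2)² + (3−(-1))² = 4 + 16 = 20
d²(T, Alpha) = (0−4)² + (3−(-1))² = 16 + 16 = 32
d²(T, Orion) = (0−(-4))² + (3−0)² = 16 + 9 = 25
d²(T, Lyra) = (0−2)² + (3−(-2))² = 4 + 25 = 29
Ursa is nearest.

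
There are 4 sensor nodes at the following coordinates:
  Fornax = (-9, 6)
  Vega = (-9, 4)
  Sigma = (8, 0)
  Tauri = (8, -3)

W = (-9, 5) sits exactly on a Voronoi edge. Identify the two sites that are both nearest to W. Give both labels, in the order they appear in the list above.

Squared distances from W to each site:
d²(W, Fornax) = (-9−(-9))² + (5−6)² = 0 + 1 = 1
d²(W, Vega) = (-9−(-9))² + (5−4)² = 0 + 1 = 1
d²(W, Sigma) = (-9−8)² + (5−0)² = 289 + 25 = 314
d²(W, Tauri) = (-9−8)² + (5−(-3))² = 289 + 64 = 353
W is equidistant from Fornax and Vega (both at squared distance 1), and every other site is strictly farther — so W lies on the Fornax–Vega Voronoi edge.

Fornax and Vega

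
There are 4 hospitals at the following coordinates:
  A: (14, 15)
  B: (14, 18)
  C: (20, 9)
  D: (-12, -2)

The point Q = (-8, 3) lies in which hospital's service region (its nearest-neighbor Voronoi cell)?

Compare squared distances (the ordering matches that of the actual distances):
|QA|² = (-8−14)² + (3−15)² = 484 + 144 = 628
|QB|² = (-8−14)² + (3−18)² = 484 + 225 = 709
|QC|² = (-8−20)² + (3−9)² = 784 + 36 = 820
|QD|² = (-8−(-12))² + (3−(-2))² = 16 + 25 = 41
The smallest is to D, so Q lies in the Voronoi region of D.

D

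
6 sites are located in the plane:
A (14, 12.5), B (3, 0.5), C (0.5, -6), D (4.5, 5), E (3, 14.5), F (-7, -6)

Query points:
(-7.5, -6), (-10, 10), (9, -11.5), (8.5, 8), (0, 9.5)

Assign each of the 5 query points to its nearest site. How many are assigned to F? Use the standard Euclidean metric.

(-7.5, -6) — d² to each: A:804.5, B:152.5, C:64, D:265, E:530.5, F:0.25 → nearest is F
(-10, 10) — d² to each: A:582.25, B:259.25, C:366.25, D:235.25, E:189.25, F:265 → nearest is E
(9, -11.5) — d² to each: A:601, B:180, C:102.5, D:292.5, E:712, F:286.25 → nearest is C
(8.5, 8) — d² to each: A:50.5, B:86.5, C:260, D:25, E:72.5, F:436.25 → nearest is D
(0, 9.5) — d² to each: A:205, B:90, C:240.5, D:40.5, E:34, F:289.25 → nearest is E
1 of the 5 points has F as nearest.

1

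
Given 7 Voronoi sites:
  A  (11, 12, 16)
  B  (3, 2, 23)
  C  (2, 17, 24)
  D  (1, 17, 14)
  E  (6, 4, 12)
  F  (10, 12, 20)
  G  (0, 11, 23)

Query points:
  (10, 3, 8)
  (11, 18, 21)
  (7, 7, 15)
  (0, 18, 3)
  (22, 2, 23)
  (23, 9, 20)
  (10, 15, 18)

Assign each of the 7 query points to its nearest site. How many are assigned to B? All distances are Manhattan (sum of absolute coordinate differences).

1

(10, 3, 8) — d to each: A:18, B:23, C:38, D:29, E:9, F:21, G:33 → nearest is E
(11, 18, 21) — d to each: A:11, B:26, C:13, D:18, E:28, F:8, G:20 → nearest is F
(7, 7, 15) — d to each: A:10, B:17, C:24, D:17, E:7, F:13, G:19 → nearest is E
(0, 18, 3) — d to each: A:30, B:39, C:24, D:13, E:29, F:33, G:27 → nearest is D
(22, 2, 23) — d to each: A:28, B:19, C:36, D:45, E:29, F:25, G:31 → nearest is B
(23, 9, 20) — d to each: A:19, B:30, C:33, D:36, E:30, F:16, G:28 → nearest is F
(10, 15, 18) — d to each: A:6, B:25, C:16, D:15, E:21, F:5, G:19 → nearest is F
1 of the 7 points has B as nearest.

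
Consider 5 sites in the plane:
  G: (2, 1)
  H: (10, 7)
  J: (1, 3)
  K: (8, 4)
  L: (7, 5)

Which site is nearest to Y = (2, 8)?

Compare squared distances (the ordering matches that of the actual distances):
|YG|² = (2−2)² + (8−1)² = 0 + 49 = 49
|YH|² = (2−10)² + (8−7)² = 64 + 1 = 65
|YJ|² = (2−1)² + (8−3)² = 1 + 25 = 26
|YK|² = (2−8)² + (8−4)² = 36 + 16 = 52
|YL|² = (2−7)² + (8−5)² = 25 + 9 = 34
Minimum is at J.

J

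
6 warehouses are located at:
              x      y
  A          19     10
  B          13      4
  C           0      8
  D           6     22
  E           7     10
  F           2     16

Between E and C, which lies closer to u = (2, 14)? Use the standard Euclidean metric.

Compare squared distances:
|uE|² = (2−7)² + (14−10)² = 25 + 16 = 41
|uC|² = (2−0)² + (14−8)² = 4 + 36 = 40
41 > 40, so C is closer.

C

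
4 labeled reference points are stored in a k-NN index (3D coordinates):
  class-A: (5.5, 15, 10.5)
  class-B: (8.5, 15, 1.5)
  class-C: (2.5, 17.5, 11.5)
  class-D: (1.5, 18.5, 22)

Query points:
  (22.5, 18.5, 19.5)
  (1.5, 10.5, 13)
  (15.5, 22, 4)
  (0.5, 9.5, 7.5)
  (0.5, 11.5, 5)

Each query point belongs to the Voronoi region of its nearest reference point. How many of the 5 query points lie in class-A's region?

(22.5, 18.5, 19.5) — d² to each: class-A:382.25, class-B:532.25, class-C:465, class-D:447.25 → nearest is class-A
(1.5, 10.5, 13) — d² to each: class-A:42.5, class-B:201.5, class-C:52.25, class-D:145 → nearest is class-A
(15.5, 22, 4) — d² to each: class-A:191.25, class-B:104.25, class-C:245.5, class-D:532.25 → nearest is class-B
(0.5, 9.5, 7.5) — d² to each: class-A:64.25, class-B:130.25, class-C:84, class-D:292.25 → nearest is class-A
(0.5, 11.5, 5) — d² to each: class-A:67.5, class-B:88.5, class-C:82.25, class-D:339 → nearest is class-A
4 of the 5 points have class-A as nearest.

4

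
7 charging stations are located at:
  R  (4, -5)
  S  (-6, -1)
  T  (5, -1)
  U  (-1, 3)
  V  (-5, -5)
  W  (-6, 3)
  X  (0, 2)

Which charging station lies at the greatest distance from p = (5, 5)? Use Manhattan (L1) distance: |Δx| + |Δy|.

V

d(p,R) = |5−4| + |5−(-5)| = 1 + 10 = 11
d(p,S) = |5−(-6)| + |5−(-1)| = 11 + 6 = 17
d(p,T) = |5−5| + |5−(-1)| = 0 + 6 = 6
d(p,U) = |5−(-1)| + |5−3| = 6 + 2 = 8
d(p,V) = |5−(-5)| + |5−(-5)| = 10 + 10 = 20
d(p,W) = |5−(-6)| + |5−3| = 11 + 2 = 13
d(p,X) = |5−0| + |5−2| = 5 + 3 = 8
The largest is to V.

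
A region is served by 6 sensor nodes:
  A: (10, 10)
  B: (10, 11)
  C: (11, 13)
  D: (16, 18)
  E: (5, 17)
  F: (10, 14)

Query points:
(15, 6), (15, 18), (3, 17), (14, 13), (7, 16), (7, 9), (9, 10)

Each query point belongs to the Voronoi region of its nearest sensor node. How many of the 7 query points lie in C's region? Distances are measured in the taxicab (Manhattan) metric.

(15, 6) — d to each: A:9, B:10, C:11, D:13, E:21, F:13 → nearest is A
(15, 18) — d to each: A:13, B:12, C:9, D:1, E:11, F:9 → nearest is D
(3, 17) — d to each: A:14, B:13, C:12, D:14, E:2, F:10 → nearest is E
(14, 13) — d to each: A:7, B:6, C:3, D:7, E:13, F:5 → nearest is C
(7, 16) — d to each: A:9, B:8, C:7, D:11, E:3, F:5 → nearest is E
(7, 9) — d to each: A:4, B:5, C:8, D:18, E:10, F:8 → nearest is A
(9, 10) — d to each: A:1, B:2, C:5, D:15, E:11, F:5 → nearest is A
1 of the 7 points has C as nearest.

1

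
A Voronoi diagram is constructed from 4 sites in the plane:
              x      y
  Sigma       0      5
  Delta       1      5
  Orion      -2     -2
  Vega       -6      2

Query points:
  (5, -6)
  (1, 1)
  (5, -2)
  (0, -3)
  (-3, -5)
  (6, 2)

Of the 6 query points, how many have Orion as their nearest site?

(5, -6) — d² to each: Sigma:146, Delta:137, Orion:65, Vega:185 → nearest is Orion
(1, 1) — d² to each: Sigma:17, Delta:16, Orion:18, Vega:50 → nearest is Delta
(5, -2) — d² to each: Sigma:74, Delta:65, Orion:49, Vega:137 → nearest is Orion
(0, -3) — d² to each: Sigma:64, Delta:65, Orion:5, Vega:61 → nearest is Orion
(-3, -5) — d² to each: Sigma:109, Delta:116, Orion:10, Vega:58 → nearest is Orion
(6, 2) — d² to each: Sigma:45, Delta:34, Orion:80, Vega:144 → nearest is Delta
4 of the 6 points have Orion as nearest.

4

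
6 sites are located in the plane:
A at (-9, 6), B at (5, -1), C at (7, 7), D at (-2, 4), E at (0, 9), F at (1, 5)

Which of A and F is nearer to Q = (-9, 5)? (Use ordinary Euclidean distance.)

A

Compare squared distances:
|QA|² = (-9−(-9))² + (5−6)² = 0 + 1 = 1
|QF|² = (-9−1)² + (5−5)² = 100 + 0 = 100
1 < 100, so A is closer.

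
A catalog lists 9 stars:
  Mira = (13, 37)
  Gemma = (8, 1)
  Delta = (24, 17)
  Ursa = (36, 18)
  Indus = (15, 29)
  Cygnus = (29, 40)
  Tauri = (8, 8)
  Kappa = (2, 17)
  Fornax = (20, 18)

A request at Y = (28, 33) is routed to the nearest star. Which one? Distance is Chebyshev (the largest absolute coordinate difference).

Cygnus

d(Y, Mira) = max(15, 4) = 15
d(Y, Gemma) = max(20, 32) = 32
d(Y, Delta) = max(4, 16) = 16
d(Y, Ursa) = max(8, 15) = 15
d(Y, Indus) = max(13, 4) = 13
d(Y, Cygnus) = max(1, 7) = 7
d(Y, Tauri) = max(20, 25) = 25
d(Y, Kappa) = max(26, 16) = 26
d(Y, Fornax) = max(8, 15) = 15
Minimum is at Cygnus.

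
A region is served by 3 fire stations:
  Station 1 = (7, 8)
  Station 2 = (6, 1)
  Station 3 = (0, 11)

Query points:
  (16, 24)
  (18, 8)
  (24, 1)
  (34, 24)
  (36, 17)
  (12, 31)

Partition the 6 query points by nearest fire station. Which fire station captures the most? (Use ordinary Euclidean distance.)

(16, 24) — d² to each: Station 1:337, Station 2:629, Station 3:425 → nearest is Station 1
(18, 8) — d² to each: Station 1:121, Station 2:193, Station 3:333 → nearest is Station 1
(24, 1) — d² to each: Station 1:338, Station 2:324, Station 3:676 → nearest is Station 2
(34, 24) — d² to each: Station 1:985, Station 2:1313, Station 3:1325 → nearest is Station 1
(36, 17) — d² to each: Station 1:922, Station 2:1156, Station 3:1332 → nearest is Station 1
(12, 31) — d² to each: Station 1:554, Station 2:936, Station 3:544 → nearest is Station 3
Tally — Station 1:4, Station 2:1, Station 3:1. Station 1 captures the most (4).

Station 1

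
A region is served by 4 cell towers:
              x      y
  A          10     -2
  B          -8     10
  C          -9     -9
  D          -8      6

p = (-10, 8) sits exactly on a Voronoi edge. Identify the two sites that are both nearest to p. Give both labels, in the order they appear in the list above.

B and D

Squared distances from p to each site:
|pA|² = 400 + 100 = 500
|pB|² = 4 + 4 = 8
|pC|² = 1 + 289 = 290
|pD|² = 4 + 4 = 8
p is equidistant from B and D (both at squared distance 8), and every other site is strictly farther — so p lies on the B–D Voronoi edge.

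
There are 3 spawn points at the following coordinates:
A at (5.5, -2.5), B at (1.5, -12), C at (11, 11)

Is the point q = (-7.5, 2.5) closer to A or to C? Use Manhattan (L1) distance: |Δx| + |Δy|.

A

d(q,A) = |-7.5−5.5| + |2.5−(-2.5)| = 13 + 5 = 18
d(q,C) = |-7.5−11| + |2.5−11| = 18.5 + 8.5 = 27
18 < 27, so A is closer.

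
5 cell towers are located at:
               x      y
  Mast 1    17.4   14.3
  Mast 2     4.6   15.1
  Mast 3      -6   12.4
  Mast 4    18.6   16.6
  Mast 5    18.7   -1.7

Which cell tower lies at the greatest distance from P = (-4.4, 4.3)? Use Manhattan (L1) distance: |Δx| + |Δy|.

Mast 4

d(P, Mast 1) = |-4.4−17.4| + |4.3−14.3| = 21.8 + 10 = 31.8
d(P, Mast 2) = |-4.4−4.6| + |4.3−15.1| = 9 + 10.8 = 19.8
d(P, Mast 3) = |-4.4−(-6)| + |4.3−12.4| = 1.6 + 8.1 = 9.7
d(P, Mast 4) = |-4.4−18.6| + |4.3−16.6| = 23 + 12.3 = 35.3
d(P, Mast 5) = |-4.4−18.7| + |4.3−(-1.7)| = 23.1 + 6 = 29.1
The largest is to Mast 4.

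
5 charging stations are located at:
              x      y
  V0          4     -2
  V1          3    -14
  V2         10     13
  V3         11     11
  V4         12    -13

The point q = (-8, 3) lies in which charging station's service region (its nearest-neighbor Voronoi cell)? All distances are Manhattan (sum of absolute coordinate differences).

d(q,V0) = |-8−4| + |3−(-2)| = 12 + 5 = 17
d(q,V1) = |-8−3| + |3−(-14)| = 11 + 17 = 28
d(q,V2) = |-8−10| + |3−13| = 18 + 10 = 28
d(q,V3) = |-8−11| + |3−11| = 19 + 8 = 27
d(q,V4) = |-8−12| + |3−(-13)| = 20 + 16 = 36
Minimum is at V0.

V0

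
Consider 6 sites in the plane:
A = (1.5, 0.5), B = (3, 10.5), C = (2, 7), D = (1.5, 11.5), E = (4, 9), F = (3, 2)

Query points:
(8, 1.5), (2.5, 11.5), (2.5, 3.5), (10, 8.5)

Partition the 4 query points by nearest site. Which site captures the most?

(8, 1.5) — d² to each: A:43.25, B:106, C:66.25, D:142.25, E:72.25, F:25.25 → nearest is F
(2.5, 11.5) — d² to each: A:122, B:1.25, C:20.5, D:1, E:8.5, F:90.5 → nearest is D
(2.5, 3.5) — d² to each: A:10, B:49.25, C:12.5, D:65, E:32.5, F:2.5 → nearest is F
(10, 8.5) — d² to each: A:136.25, B:53, C:66.25, D:81.25, E:36.25, F:91.25 → nearest is E
Tally — D:1, E:1, F:2. F captures the most (2).

F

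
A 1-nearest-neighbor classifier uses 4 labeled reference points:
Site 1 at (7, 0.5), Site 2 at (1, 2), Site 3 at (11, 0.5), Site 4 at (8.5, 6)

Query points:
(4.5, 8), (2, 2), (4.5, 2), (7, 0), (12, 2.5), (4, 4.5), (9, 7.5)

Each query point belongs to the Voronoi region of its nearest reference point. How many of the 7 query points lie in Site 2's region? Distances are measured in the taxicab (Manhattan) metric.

3

(4.5, 8) — d to each: Site 1:10, Site 2:9.5, Site 3:14, Site 4:6 → nearest is Site 4
(2, 2) — d to each: Site 1:6.5, Site 2:1, Site 3:10.5, Site 4:10.5 → nearest is Site 2
(4.5, 2) — d to each: Site 1:4, Site 2:3.5, Site 3:8, Site 4:8 → nearest is Site 2
(7, 0) — d to each: Site 1:0.5, Site 2:8, Site 3:4.5, Site 4:7.5 → nearest is Site 1
(12, 2.5) — d to each: Site 1:7, Site 2:11.5, Site 3:3, Site 4:7 → nearest is Site 3
(4, 4.5) — d to each: Site 1:7, Site 2:5.5, Site 3:11, Site 4:6 → nearest is Site 2
(9, 7.5) — d to each: Site 1:9, Site 2:13.5, Site 3:9, Site 4:2 → nearest is Site 4
3 of the 7 points have Site 2 as nearest.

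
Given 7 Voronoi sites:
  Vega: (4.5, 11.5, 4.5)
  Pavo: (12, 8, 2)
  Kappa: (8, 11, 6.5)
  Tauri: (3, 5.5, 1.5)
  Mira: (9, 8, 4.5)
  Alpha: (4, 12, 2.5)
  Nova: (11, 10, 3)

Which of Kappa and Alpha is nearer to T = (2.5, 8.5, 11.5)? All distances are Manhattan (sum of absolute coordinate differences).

d(T, Kappa) = |2.5−8| + |8.5−11| + |11.5−6.5| = 5.5 + 2.5 + 5 = 13
d(T, Alpha) = |2.5−4| + |8.5−12| + |11.5−2.5| = 1.5 + 3.5 + 9 = 14
13 < 14, so Kappa is closer.

Kappa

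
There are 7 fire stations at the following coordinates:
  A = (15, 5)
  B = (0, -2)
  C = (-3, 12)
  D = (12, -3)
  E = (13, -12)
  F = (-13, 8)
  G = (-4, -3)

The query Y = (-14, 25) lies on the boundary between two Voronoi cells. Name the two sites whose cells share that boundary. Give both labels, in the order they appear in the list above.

Squared distances from Y to each site:
|YA|² = (-14−15)² + (25−5)² = 841 + 400 = 1241
|YB|² = (-14−0)² + (25−(-2))² = 196 + 729 = 925
|YC|² = (-14−(-3))² + (25−12)² = 121 + 169 = 290
|YD|² = (-14−12)² + (25−(-3))² = 676 + 784 = 1460
|YE|² = (-14−13)² + (25−(-12))² = 729 + 1369 = 2098
|YF|² = (-14−(-13))² + (25−8)² = 1 + 289 = 290
|YG|² = (-14−(-4))² + (25−(-3))² = 100 + 784 = 884
Y is equidistant from C and F (both at squared distance 290), and every other site is strictly farther — so Y lies on the C–F Voronoi edge.

C and F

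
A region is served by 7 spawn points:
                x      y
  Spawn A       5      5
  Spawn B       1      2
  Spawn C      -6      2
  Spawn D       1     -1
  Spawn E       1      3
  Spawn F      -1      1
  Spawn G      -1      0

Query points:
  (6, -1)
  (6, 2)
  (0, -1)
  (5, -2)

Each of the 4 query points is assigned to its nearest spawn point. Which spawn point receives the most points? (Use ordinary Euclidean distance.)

(6, -1) — d² to each: Spawn A:37, Spawn B:34, Spawn C:153, Spawn D:25, Spawn E:41, Spawn F:53, Spawn G:50 → nearest is Spawn D
(6, 2) — d² to each: Spawn A:10, Spawn B:25, Spawn C:144, Spawn D:34, Spawn E:26, Spawn F:50, Spawn G:53 → nearest is Spawn A
(0, -1) — d² to each: Spawn A:61, Spawn B:10, Spawn C:45, Spawn D:1, Spawn E:17, Spawn F:5, Spawn G:2 → nearest is Spawn D
(5, -2) — d² to each: Spawn A:49, Spawn B:32, Spawn C:137, Spawn D:17, Spawn E:41, Spawn F:45, Spawn G:40 → nearest is Spawn D
Tally — Spawn A:1, Spawn D:3. Spawn D captures the most (3).

Spawn D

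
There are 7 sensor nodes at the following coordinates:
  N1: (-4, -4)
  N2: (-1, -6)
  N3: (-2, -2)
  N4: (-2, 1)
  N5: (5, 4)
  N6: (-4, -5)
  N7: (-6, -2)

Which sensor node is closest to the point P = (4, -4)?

Compare squared distances (the ordering matches that of the actual distances):
|PN1|² = (4−(-4))² + (-4−(-4))² = 64 + 0 = 64
|PN2|² = (4−(-1))² + (-4−(-6))² = 25 + 4 = 29
|PN3|² = (4−(-2))² + (-4−(-2))² = 36 + 4 = 40
|PN4|² = (4−(-2))² + (-4−1)² = 36 + 25 = 61
|PN5|² = (4−5)² + (-4−4)² = 1 + 64 = 65
|PN6|² = (4−(-4))² + (-4−(-5))² = 64 + 1 = 65
|PN7|² = (4−(-6))² + (-4−(-2))² = 100 + 4 = 104
N2 is nearest.

N2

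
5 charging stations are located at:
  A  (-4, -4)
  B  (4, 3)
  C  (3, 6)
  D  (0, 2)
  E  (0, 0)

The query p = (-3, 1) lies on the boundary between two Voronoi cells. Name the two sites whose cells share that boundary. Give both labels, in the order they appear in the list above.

D and E

Squared distances from p to each site:
|pA|² = (-3−(-4))² + (1−(-4))² = 1 + 25 = 26
|pB|² = (-3−4)² + (1−3)² = 49 + 4 = 53
|pC|² = (-3−3)² + (1−6)² = 36 + 25 = 61
|pD|² = (-3−0)² + (1−2)² = 9 + 1 = 10
|pE|² = (-3−0)² + (1−0)² = 9 + 1 = 10
p is equidistant from D and E (both at squared distance 10), and every other site is strictly farther — so p lies on the D–E Voronoi edge.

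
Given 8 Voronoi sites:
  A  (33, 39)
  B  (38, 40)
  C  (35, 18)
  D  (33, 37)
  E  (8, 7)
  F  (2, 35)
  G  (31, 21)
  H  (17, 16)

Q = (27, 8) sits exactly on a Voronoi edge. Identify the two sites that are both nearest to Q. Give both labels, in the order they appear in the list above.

Squared distances from Q to each site:
|QA|² = (27−33)² + (8−39)² = 36 + 961 = 997
|QB|² = (27−38)² + (8−40)² = 121 + 1024 = 1145
|QC|² = (27−35)² + (8−18)² = 64 + 100 = 164
|QD|² = (27−33)² + (8−37)² = 36 + 841 = 877
|QE|² = (27−8)² + (8−7)² = 361 + 1 = 362
|QF|² = (27−2)² + (8−35)² = 625 + 729 = 1354
|QG|² = (27−31)² + (8−21)² = 16 + 169 = 185
|QH|² = (27−17)² + (8−16)² = 100 + 64 = 164
Q is equidistant from C and H (both at squared distance 164), and every other site is strictly farther — so Q lies on the C–H Voronoi edge.

C and H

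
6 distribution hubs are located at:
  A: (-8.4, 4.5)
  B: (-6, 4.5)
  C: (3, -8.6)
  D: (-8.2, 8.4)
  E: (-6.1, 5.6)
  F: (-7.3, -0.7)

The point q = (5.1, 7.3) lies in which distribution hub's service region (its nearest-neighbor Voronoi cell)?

E

Compare squared distances (the ordering matches that of the actual distances):
|qA|² = 182.25 + 7.84 = 190.09
|qB|² = 123.21 + 7.84 = 131.05
|qC|² = 4.41 + 252.81 = 257.22
|qD|² = 176.89 + 1.21 = 178.1
|qE|² = 125.44 + 2.89 = 128.33
|qF|² = 153.76 + 64 = 217.76
Minimum is at E.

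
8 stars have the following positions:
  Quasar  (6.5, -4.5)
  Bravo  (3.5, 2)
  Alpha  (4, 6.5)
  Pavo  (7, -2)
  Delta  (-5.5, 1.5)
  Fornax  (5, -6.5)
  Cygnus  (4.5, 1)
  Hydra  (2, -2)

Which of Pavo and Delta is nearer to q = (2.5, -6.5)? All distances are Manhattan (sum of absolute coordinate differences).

d(q, Pavo) = |2.5−7| + |-6.5−(-2)| = 4.5 + 4.5 = 9
d(q, Delta) = |2.5−(-5.5)| + |-6.5−1.5| = 8 + 8 = 16
9 < 16, so Pavo is closer.

Pavo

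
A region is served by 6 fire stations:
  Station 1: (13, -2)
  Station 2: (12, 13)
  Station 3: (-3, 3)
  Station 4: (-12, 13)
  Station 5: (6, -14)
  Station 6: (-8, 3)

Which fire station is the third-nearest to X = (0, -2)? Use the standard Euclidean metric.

Compare squared distances (the ordering matches that of the actual distances):
d²(X, Station 1) = (0−13)² + (-2−(-2))² = 169 + 0 = 169
d²(X, Station 2) = (0−12)² + (-2−13)² = 144 + 225 = 369
d²(X, Station 3) = (0−(-3))² + (-2−3)² = 9 + 25 = 34
d²(X, Station 4) = (0−(-12))² + (-2−13)² = 144 + 225 = 369
d²(X, Station 5) = (0−6)² + (-2−(-14))² = 36 + 144 = 180
d²(X, Station 6) = (0−(-8))² + (-2−3)² = 64 + 25 = 89
Sorted ascending: Station 3, Station 6, Station 1, Station 5, … — the third-nearest is Station 1.

Station 1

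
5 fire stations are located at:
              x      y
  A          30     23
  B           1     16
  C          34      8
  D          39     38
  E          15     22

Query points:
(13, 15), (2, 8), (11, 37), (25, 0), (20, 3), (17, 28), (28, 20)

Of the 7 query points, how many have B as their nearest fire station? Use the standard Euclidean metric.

1

(13, 15) — d² to each: A:353, B:145, C:490, D:1205, E:53 → nearest is E
(2, 8) — d² to each: A:1009, B:65, C:1024, D:2269, E:365 → nearest is B
(11, 37) — d² to each: A:557, B:541, C:1370, D:785, E:241 → nearest is E
(25, 0) — d² to each: A:554, B:832, C:145, D:1640, E:584 → nearest is C
(20, 3) — d² to each: A:500, B:530, C:221, D:1586, E:386 → nearest is C
(17, 28) — d² to each: A:194, B:400, C:689, D:584, E:40 → nearest is E
(28, 20) — d² to each: A:13, B:745, C:180, D:445, E:173 → nearest is A
1 of the 7 points has B as nearest.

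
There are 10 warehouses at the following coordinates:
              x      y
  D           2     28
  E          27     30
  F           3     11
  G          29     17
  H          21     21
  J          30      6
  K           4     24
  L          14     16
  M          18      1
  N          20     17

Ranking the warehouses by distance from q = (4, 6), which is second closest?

L

Compare squared distances (the ordering matches that of the actual distances):
|qD|² = 4 + 484 = 488
|qE|² = 529 + 576 = 1105
|qF|² = 1 + 25 = 26
|qG|² = 625 + 121 = 746
|qH|² = 289 + 225 = 514
|qJ|² = 676 + 0 = 676
|qK|² = 0 + 324 = 324
|qL|² = 100 + 100 = 200
|qM|² = 196 + 25 = 221
|qN|² = 256 + 121 = 377
Sorted ascending: F, L, M, … — the second-nearest is L.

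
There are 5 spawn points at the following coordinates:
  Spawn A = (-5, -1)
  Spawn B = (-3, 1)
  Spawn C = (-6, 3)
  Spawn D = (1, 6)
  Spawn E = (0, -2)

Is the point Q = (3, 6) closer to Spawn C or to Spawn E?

Spawn E

Compare squared distances:
d²(Q, Spawn C) = (3−(-6))² + (6−3)² = 81 + 9 = 90
d²(Q, Spawn E) = (3−0)² + (6−(-2))² = 9 + 64 = 73
90 > 73, so Spawn E is closer.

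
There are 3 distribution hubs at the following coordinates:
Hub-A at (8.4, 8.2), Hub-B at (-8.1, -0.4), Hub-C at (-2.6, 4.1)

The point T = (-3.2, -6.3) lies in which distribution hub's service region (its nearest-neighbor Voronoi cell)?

Since √ is increasing, it suffices to compare squared distances:
d²(T, Hub-A) = (-3.2−8.4)² + (-6.3−8.2)² = 134.56 + 210.25 = 344.81
d²(T, Hub-B) = (-3.2−(-8.1))² + (-6.3−(-0.4))² = 24.01 + 34.81 = 58.82
d²(T, Hub-C) = (-3.2−(-2.6))² + (-6.3−4.1)² = 0.36 + 108.16 = 108.52
The smallest is to Hub-B, so T lies in the Voronoi region of Hub-B.

Hub-B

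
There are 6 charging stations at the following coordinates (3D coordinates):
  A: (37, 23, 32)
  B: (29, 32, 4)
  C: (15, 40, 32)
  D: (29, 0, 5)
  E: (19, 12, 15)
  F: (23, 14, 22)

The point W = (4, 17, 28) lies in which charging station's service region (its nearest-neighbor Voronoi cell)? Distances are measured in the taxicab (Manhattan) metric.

d(W,A) = |4−37| + |17−23| + |28−32| = 33 + 6 + 4 = 43
d(W,B) = |4−29| + |17−32| + |28−4| = 25 + 15 + 24 = 64
d(W,C) = |4−15| + |17−40| + |28−32| = 11 + 23 + 4 = 38
d(W,D) = |4−29| + |17−0| + |28−5| = 25 + 17 + 23 = 65
d(W,E) = |4−19| + |17−12| + |28−15| = 15 + 5 + 13 = 33
d(W,F) = |4−23| + |17−14| + |28−22| = 19 + 3 + 6 = 28
F is nearest.

F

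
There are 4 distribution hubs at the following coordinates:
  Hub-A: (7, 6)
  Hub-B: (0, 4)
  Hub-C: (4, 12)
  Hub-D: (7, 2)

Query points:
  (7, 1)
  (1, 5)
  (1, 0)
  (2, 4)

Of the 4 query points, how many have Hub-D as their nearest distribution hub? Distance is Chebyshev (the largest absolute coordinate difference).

(7, 1) — d to each: Hub-A:5, Hub-B:7, Hub-C:11, Hub-D:1 → nearest is Hub-D
(1, 5) — d to each: Hub-A:6, Hub-B:1, Hub-C:7, Hub-D:6 → nearest is Hub-B
(1, 0) — d to each: Hub-A:6, Hub-B:4, Hub-C:12, Hub-D:6 → nearest is Hub-B
(2, 4) — d to each: Hub-A:5, Hub-B:2, Hub-C:8, Hub-D:5 → nearest is Hub-B
1 of the 4 points has Hub-D as nearest.

1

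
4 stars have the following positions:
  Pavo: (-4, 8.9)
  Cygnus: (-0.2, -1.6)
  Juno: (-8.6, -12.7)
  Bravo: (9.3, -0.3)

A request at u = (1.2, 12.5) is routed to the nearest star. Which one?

Pavo

Squared Euclidean distances:
d²(u, Pavo) = (1.2−(-4))² + (12.5−8.9)² = 27.04 + 12.96 = 40
d²(u, Cygnus) = (1.2−(-0.2))² + (12.5−(-1.6))² = 1.96 + 198.81 = 200.77
d²(u, Juno) = (1.2−(-8.6))² + (12.5−(-12.7))² = 96.04 + 635.04 = 731.08
d²(u, Bravo) = (1.2−9.3)² + (12.5−(-0.3))² = 65.61 + 163.84 = 229.45
Minimum is at Pavo.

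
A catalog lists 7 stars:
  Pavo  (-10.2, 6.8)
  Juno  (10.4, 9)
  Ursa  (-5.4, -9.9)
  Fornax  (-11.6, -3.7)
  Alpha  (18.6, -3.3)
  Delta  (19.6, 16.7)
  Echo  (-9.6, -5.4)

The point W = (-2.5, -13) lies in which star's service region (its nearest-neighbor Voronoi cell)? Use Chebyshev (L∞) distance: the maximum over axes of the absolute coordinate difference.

d(W, Pavo) = max(7.7, 19.8) = 19.8
d(W, Juno) = max(12.9, 22) = 22
d(W, Ursa) = max(2.9, 3.1) = 3.1
d(W, Fornax) = max(9.1, 9.3) = 9.3
d(W, Alpha) = max(21.1, 9.7) = 21.1
d(W, Delta) = max(22.1, 29.7) = 29.7
d(W, Echo) = max(7.1, 7.6) = 7.6
The smallest is to Ursa, so W lies in the Voronoi region of Ursa.

Ursa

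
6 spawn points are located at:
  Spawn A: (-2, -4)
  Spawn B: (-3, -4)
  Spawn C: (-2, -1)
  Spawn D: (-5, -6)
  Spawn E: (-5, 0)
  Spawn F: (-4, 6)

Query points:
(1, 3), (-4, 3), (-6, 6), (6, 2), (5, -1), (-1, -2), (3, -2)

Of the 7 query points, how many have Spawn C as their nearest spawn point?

(1, 3) — d² to each: Spawn A:58, Spawn B:65, Spawn C:25, Spawn D:117, Spawn E:45, Spawn F:34 → nearest is Spawn C
(-4, 3) — d² to each: Spawn A:53, Spawn B:50, Spawn C:20, Spawn D:82, Spawn E:10, Spawn F:9 → nearest is Spawn F
(-6, 6) — d² to each: Spawn A:116, Spawn B:109, Spawn C:65, Spawn D:145, Spawn E:37, Spawn F:4 → nearest is Spawn F
(6, 2) — d² to each: Spawn A:100, Spawn B:117, Spawn C:73, Spawn D:185, Spawn E:125, Spawn F:116 → nearest is Spawn C
(5, -1) — d² to each: Spawn A:58, Spawn B:73, Spawn C:49, Spawn D:125, Spawn E:101, Spawn F:130 → nearest is Spawn C
(-1, -2) — d² to each: Spawn A:5, Spawn B:8, Spawn C:2, Spawn D:32, Spawn E:20, Spawn F:73 → nearest is Spawn C
(3, -2) — d² to each: Spawn A:29, Spawn B:40, Spawn C:26, Spawn D:80, Spawn E:68, Spawn F:113 → nearest is Spawn C
5 of the 7 points have Spawn C as nearest.

5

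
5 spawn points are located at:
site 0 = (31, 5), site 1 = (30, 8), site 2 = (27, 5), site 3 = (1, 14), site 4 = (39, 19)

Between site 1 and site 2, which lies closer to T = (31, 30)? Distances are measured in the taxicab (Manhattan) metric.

site 1

d(T, site 1) = |31−30| + |30−8| = 1 + 22 = 23
d(T, site 2) = |31−27| + |30−5| = 4 + 25 = 29
23 < 29, so site 1 is closer.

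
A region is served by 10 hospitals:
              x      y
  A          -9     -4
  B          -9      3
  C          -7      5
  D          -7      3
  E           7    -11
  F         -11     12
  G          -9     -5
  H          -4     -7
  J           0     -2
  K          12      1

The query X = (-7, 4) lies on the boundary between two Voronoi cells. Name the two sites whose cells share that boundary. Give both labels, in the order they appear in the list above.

Squared distances from X to each site:
|XA|² = (-7−(-9))² + (4−(-4))² = 4 + 64 = 68
|XB|² = (-7−(-9))² + (4−3)² = 4 + 1 = 5
|XC|² = (-7−(-7))² + (4−5)² = 0 + 1 = 1
|XD|² = (-7−(-7))² + (4−3)² = 0 + 1 = 1
|XE|² = (-7−7)² + (4−(-11))² = 196 + 225 = 421
|XF|² = (-7−(-11))² + (4−12)² = 16 + 64 = 80
|XG|² = (-7−(-9))² + (4−(-5))² = 4 + 81 = 85
|XH|² = (-7−(-4))² + (4−(-7))² = 9 + 121 = 130
|XJ|² = (-7−0)² + (4−(-2))² = 49 + 36 = 85
|XK|² = (-7−12)² + (4−1)² = 361 + 9 = 370
X is equidistant from C and D (both at squared distance 1), and every other site is strictly farther — so X lies on the C–D Voronoi edge.

C and D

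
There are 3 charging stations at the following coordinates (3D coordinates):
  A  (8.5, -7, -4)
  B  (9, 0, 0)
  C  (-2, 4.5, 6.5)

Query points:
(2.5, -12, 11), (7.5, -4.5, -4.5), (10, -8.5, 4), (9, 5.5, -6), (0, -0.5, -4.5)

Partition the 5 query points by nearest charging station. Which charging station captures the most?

(2.5, -12, 11) — d² to each: A:286, B:307.25, C:312.75 → nearest is A
(7.5, -4.5, -4.5) — d² to each: A:7.5, B:42.75, C:292.25 → nearest is A
(10, -8.5, 4) — d² to each: A:68.5, B:89.25, C:319.25 → nearest is A
(9, 5.5, -6) — d² to each: A:160.5, B:66.25, C:278.25 → nearest is B
(0, -0.5, -4.5) — d² to each: A:114.75, B:101.5, C:150 → nearest is B
Tally — A:3, B:2. A captures the most (3).

A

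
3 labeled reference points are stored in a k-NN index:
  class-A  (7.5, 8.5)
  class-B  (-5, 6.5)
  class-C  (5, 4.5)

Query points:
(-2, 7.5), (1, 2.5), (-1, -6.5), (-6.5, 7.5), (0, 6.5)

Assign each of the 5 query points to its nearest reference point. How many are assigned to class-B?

(-2, 7.5) — d² to each: class-A:91.25, class-B:10, class-C:58 → nearest is class-B
(1, 2.5) — d² to each: class-A:78.25, class-B:52, class-C:20 → nearest is class-C
(-1, -6.5) — d² to each: class-A:297.25, class-B:185, class-C:157 → nearest is class-C
(-6.5, 7.5) — d² to each: class-A:197, class-B:3.25, class-C:141.25 → nearest is class-B
(0, 6.5) — d² to each: class-A:60.25, class-B:25, class-C:29 → nearest is class-B
3 of the 5 points have class-B as nearest.

3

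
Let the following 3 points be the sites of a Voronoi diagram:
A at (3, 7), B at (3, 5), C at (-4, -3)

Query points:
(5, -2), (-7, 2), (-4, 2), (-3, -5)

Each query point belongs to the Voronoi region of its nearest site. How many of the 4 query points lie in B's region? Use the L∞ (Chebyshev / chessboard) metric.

1

(5, -2) — d to each: A:9, B:7, C:9 → nearest is B
(-7, 2) — d to each: A:10, B:10, C:5 → nearest is C
(-4, 2) — d to each: A:7, B:7, C:5 → nearest is C
(-3, -5) — d to each: A:12, B:10, C:2 → nearest is C
1 of the 4 points has B as nearest.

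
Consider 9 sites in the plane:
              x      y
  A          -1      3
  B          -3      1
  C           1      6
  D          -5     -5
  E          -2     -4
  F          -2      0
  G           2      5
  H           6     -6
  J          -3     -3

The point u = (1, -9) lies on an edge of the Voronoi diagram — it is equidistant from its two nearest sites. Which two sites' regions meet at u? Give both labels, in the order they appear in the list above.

E and H

Squared distances from u to each site:
|uA|² = 4 + 144 = 148
|uB|² = 16 + 100 = 116
|uC|² = 0 + 225 = 225
|uD|² = 36 + 16 = 52
|uE|² = 9 + 25 = 34
|uF|² = 9 + 81 = 90
|uG|² = 1 + 196 = 197
|uH|² = 25 + 9 = 34
|uJ|² = 16 + 36 = 52
u is equidistant from E and H (both at squared distance 34), and every other site is strictly farther — so u lies on the E–H Voronoi edge.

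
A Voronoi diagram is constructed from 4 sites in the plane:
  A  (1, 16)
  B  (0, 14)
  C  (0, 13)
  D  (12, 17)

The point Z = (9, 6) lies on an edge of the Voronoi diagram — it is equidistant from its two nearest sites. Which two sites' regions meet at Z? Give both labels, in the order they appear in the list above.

C and D

Squared distances from Z to each site:
|ZA|² = 64 + 100 = 164
|ZB|² = 81 + 64 = 145
|ZC|² = 81 + 49 = 130
|ZD|² = 9 + 121 = 130
Z is equidistant from C and D (both at squared distance 130), and every other site is strictly farther — so Z lies on the C–D Voronoi edge.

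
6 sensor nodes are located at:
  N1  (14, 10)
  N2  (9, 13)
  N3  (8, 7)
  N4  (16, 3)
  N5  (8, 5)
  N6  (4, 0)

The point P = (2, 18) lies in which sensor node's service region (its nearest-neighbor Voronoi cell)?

N2

Squared Euclidean distances:
|PN1|² = 144 + 64 = 208
|PN2|² = 49 + 25 = 74
|PN3|² = 36 + 121 = 157
|PN4|² = 196 + 225 = 421
|PN5|² = 36 + 169 = 205
|PN6|² = 4 + 324 = 328
Minimum is at N2.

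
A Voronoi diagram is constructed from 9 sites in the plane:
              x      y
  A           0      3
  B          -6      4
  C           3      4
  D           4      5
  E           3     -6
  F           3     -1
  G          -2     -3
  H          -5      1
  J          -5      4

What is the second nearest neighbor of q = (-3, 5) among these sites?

Compare squared distances (the ordering matches that of the actual distances):
|qA|² = (-3−0)² + (5−3)² = 9 + 4 = 13
|qB|² = (-3−(-6))² + (5−4)² = 9 + 1 = 10
|qC|² = (-3−3)² + (5−4)² = 36 + 1 = 37
|qD|² = (-3−4)² + (5−5)² = 49 + 0 = 49
|qE|² = (-3−3)² + (5−(-6))² = 36 + 121 = 157
|qF|² = (-3−3)² + (5−(-1))² = 36 + 36 = 72
|qG|² = (-3−(-2))² + (5−(-3))² = 1 + 64 = 65
|qH|² = (-3−(-5))² + (5−1)² = 4 + 16 = 20
|qJ|² = (-3−(-5))² + (5−4)² = 4 + 1 = 5
Sorted ascending: J, B, A, … — the second-nearest is B.

B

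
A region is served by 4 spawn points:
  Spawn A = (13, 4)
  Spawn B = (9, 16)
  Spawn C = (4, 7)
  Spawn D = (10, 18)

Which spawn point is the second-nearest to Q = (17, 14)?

Since √ is increasing, it suffices to compare squared distances:
d²(Q, Spawn A) = (17−13)² + (14−4)² = 16 + 100 = 116
d²(Q, Spawn B) = (17−9)² + (14−16)² = 64 + 4 = 68
d²(Q, Spawn C) = (17−4)² + (14−7)² = 169 + 49 = 218
d²(Q, Spawn D) = (17−10)² + (14−18)² = 49 + 16 = 65
Sorted ascending: Spawn D, Spawn B, Spawn A, … — the second-nearest is Spawn B.

Spawn B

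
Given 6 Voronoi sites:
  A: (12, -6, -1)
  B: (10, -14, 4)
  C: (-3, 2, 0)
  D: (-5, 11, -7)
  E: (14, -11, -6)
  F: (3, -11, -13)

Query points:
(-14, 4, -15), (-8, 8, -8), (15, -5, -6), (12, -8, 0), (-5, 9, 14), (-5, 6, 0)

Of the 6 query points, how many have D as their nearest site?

2

(-14, 4, -15) — d² to each: A:972, B:1261, C:350, D:194, E:1090, F:518 → nearest is D
(-8, 8, -8) — d² to each: A:645, B:952, C:125, D:19, E:849, F:507 → nearest is D
(15, -5, -6) — d² to each: A:35, B:206, C:409, D:657, E:37, F:229 → nearest is A
(12, -8, 0) — d² to each: A:5, B:56, C:325, D:699, E:49, F:259 → nearest is A
(-5, 9, 14) — d² to each: A:739, B:854, C:249, D:445, E:1161, F:1193 → nearest is C
(-5, 6, 0) — d² to each: A:434, B:641, C:20, D:74, E:686, F:522 → nearest is C
2 of the 6 points have D as nearest.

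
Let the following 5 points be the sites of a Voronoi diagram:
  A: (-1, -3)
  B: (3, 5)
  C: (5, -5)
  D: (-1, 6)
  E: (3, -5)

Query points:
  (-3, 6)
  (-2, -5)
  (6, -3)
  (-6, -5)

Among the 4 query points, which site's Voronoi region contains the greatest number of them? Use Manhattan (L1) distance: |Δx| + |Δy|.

A

(-3, 6) — d to each: A:11, B:7, C:19, D:2, E:17 → nearest is D
(-2, -5) — d to each: A:3, B:15, C:7, D:12, E:5 → nearest is A
(6, -3) — d to each: A:7, B:11, C:3, D:16, E:5 → nearest is C
(-6, -5) — d to each: A:7, B:19, C:11, D:16, E:9 → nearest is A
Tally — A:2, C:1, D:1. A captures the most (2).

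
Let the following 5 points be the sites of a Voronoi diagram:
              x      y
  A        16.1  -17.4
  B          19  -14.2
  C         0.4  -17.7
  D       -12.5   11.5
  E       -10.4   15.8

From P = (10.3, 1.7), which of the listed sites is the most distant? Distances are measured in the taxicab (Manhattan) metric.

E

d(P,A) = |10.3−16.1| + |1.7−(-17.4)| = 5.8 + 19.1 = 24.9
d(P,B) = |10.3−19| + |1.7−(-14.2)| = 8.7 + 15.9 = 24.6
d(P,C) = |10.3−0.4| + |1.7−(-17.7)| = 9.9 + 19.4 = 29.3
d(P,D) = |10.3−(-12.5)| + |1.7−11.5| = 22.8 + 9.8 = 32.6
d(P,E) = |10.3−(-10.4)| + |1.7−15.8| = 20.7 + 14.1 = 34.8
The largest is to E.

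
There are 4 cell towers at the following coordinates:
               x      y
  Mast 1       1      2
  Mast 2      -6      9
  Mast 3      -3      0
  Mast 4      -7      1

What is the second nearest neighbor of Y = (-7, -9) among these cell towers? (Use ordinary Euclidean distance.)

Since √ is increasing, it suffices to compare squared distances:
d²(Y, Mast 1) = (-7−1)² + (-9−2)² = 64 + 121 = 185
d²(Y, Mast 2) = (-7−(-6))² + (-9−9)² = 1 + 324 = 325
d²(Y, Mast 3) = (-7−(-3))² + (-9−0)² = 16 + 81 = 97
d²(Y, Mast 4) = (-7−(-7))² + (-9−1)² = 0 + 100 = 100
Sorted ascending: Mast 3, Mast 4, Mast 1, … — the second-nearest is Mast 4.

Mast 4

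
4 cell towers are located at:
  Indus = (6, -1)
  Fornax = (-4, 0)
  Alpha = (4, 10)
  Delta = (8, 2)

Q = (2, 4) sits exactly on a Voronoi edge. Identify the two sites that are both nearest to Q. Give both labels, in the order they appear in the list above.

Alpha and Delta

Squared distances from Q to each site:
d²(Q, Indus) = (2−6)² + (4−(-1))² = 16 + 25 = 41
d²(Q, Fornax) = (2−(-4))² + (4−0)² = 36 + 16 = 52
d²(Q, Alpha) = (2−4)² + (4−10)² = 4 + 36 = 40
d²(Q, Delta) = (2−8)² + (4−2)² = 36 + 4 = 40
Q is equidistant from Alpha and Delta (both at squared distance 40), and every other site is strictly farther — so Q lies on the Alpha–Delta Voronoi edge.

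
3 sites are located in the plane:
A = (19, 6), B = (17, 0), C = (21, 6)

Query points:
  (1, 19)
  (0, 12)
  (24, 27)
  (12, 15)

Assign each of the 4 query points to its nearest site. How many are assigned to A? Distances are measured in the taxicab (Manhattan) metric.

3

(1, 19) — d to each: A:31, B:35, C:33 → nearest is A
(0, 12) — d to each: A:25, B:29, C:27 → nearest is A
(24, 27) — d to each: A:26, B:34, C:24 → nearest is C
(12, 15) — d to each: A:16, B:20, C:18 → nearest is A
3 of the 4 points have A as nearest.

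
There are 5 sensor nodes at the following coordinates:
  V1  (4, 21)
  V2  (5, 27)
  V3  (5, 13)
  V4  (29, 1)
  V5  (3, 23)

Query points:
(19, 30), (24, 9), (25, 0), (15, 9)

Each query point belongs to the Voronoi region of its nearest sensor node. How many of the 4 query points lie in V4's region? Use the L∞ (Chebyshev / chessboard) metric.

(19, 30) — d to each: V1:15, V2:14, V3:17, V4:29, V5:16 → nearest is V2
(24, 9) — d to each: V1:20, V2:19, V3:19, V4:8, V5:21 → nearest is V4
(25, 0) — d to each: V1:21, V2:27, V3:20, V4:4, V5:23 → nearest is V4
(15, 9) — d to each: V1:12, V2:18, V3:10, V4:14, V5:14 → nearest is V3
2 of the 4 points have V4 as nearest.

2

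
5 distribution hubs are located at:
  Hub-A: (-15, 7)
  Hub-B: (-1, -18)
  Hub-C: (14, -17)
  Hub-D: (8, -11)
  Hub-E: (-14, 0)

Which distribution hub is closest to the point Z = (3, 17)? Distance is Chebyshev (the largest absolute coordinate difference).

Hub-E

d(Z, Hub-A) = max(18, 10) = 18
d(Z, Hub-B) = max(4, 35) = 35
d(Z, Hub-C) = max(11, 34) = 34
d(Z, Hub-D) = max(5, 28) = 28
d(Z, Hub-E) = max(17, 17) = 17
Minimum is at Hub-E.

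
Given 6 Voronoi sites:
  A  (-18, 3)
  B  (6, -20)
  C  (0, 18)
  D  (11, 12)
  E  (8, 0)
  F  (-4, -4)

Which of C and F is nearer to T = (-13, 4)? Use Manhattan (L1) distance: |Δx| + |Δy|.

d(T,C) = |-13−0| + |4−18| = 13 + 14 = 27
d(T,F) = |-13−(-4)| + |4−(-4)| = 9 + 8 = 17
27 > 17, so F is closer.

F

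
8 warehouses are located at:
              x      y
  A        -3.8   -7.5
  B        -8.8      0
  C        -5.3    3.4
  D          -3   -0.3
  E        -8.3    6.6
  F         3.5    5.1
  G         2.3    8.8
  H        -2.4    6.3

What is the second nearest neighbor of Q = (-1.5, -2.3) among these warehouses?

Since √ is increasing, it suffices to compare squared distances:
|QA|² = (-1.5−(-3.8))² + (-2.3−(-7.5))² = 5.29 + 27.04 = 32.33
|QB|² = (-1.5−(-8.8))² + (-2.3−0)² = 53.29 + 5.29 = 58.58
|QC|² = (-1.5−(-5.3))² + (-2.3−3.4)² = 14.44 + 32.49 = 46.93
|QD|² = (-1.5−(-3))² + (-2.3−(-0.3))² = 2.25 + 4 = 6.25
|QE|² = (-1.5−(-8.3))² + (-2.3−6.6)² = 46.24 + 79.21 = 125.45
|QF|² = (-1.5−3.5)² + (-2.3−5.1)² = 25 + 54.76 = 79.76
|QG|² = (-1.5−2.3)² + (-2.3−8.8)² = 14.44 + 123.21 = 137.65
|QH|² = (-1.5−(-2.4))² + (-2.3−6.3)² = 0.81 + 73.96 = 74.77
Sorted ascending: D, A, C, … — the second-nearest is A.

A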